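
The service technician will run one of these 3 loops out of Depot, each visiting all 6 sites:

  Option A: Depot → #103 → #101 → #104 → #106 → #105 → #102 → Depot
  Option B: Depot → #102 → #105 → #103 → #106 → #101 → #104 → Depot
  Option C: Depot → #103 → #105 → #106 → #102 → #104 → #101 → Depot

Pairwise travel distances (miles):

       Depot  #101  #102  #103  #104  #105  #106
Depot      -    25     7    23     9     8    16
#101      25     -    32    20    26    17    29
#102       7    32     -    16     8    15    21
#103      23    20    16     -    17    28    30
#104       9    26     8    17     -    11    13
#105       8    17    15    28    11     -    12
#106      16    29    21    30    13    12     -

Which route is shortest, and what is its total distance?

Option A: 23 + 20 + 26 + 13 + 12 + 15 + 7 = 116
Option B: 7 + 15 + 28 + 30 + 29 + 26 + 9 = 144
Option C: 23 + 28 + 12 + 21 + 8 + 26 + 25 = 143

Shortest is Option A, total 116 miles.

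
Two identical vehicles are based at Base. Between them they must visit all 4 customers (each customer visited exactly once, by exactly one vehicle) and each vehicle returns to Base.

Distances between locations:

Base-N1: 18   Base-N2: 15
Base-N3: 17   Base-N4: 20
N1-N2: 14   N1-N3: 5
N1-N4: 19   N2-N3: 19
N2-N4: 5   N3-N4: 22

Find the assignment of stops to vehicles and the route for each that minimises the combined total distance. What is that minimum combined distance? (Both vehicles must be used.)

80 — the smallest possible combined total.

There are 2^3 − 1 = 7 ways to divide the 4 stops into two non-empty groups. For each, the best each vehicle can do is its own shortest tour through its group:
  {N1} + {N2, N3, N4}: 36 + 59 = 95
  {N2} + {N1, N3, N4}: 30 + 61 = 91
  {N1, N2} + {N3, N4}: 47 + 59 = 106
  {N3} + {N1, N2, N4}: 34 + 57 = 91
  {N1, N3} + {N2, N4}: 40 + 40 = 80
  {N2, N3} + {N1, N4}: 51 + 57 = 108
  … (7 splits in total)
Best: vehicle 1 Base → N1 → N3 → Base = 40; vehicle 2 Base → N2 → N4 → Base = 40; combined 80.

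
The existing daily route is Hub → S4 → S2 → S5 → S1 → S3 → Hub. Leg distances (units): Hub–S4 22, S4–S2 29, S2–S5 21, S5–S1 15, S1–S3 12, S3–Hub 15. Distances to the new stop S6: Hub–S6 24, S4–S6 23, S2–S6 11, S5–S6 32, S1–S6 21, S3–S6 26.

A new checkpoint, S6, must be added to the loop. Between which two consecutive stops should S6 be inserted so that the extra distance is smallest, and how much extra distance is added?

Insertion cost between consecutive stops i–j is d(i,S6) + d(S6,j) − d(i,j):
  between Hub and S4: 24 + 23 − 22 = 25
  between S4 and S2: 23 + 11 − 29 = 5
  between S2 and S5: 11 + 32 − 21 = 22
  between S5 and S1: 32 + 21 − 15 = 38
  between S1 and S3: 21 + 26 − 12 = 35
  between S3 and Hub: 26 + 24 − 15 = 35
Cheapest insertion is between S4 and S2, adding 5.
New total = 114 + 5 = 119.

+5 — insert S6 between S4 and S2.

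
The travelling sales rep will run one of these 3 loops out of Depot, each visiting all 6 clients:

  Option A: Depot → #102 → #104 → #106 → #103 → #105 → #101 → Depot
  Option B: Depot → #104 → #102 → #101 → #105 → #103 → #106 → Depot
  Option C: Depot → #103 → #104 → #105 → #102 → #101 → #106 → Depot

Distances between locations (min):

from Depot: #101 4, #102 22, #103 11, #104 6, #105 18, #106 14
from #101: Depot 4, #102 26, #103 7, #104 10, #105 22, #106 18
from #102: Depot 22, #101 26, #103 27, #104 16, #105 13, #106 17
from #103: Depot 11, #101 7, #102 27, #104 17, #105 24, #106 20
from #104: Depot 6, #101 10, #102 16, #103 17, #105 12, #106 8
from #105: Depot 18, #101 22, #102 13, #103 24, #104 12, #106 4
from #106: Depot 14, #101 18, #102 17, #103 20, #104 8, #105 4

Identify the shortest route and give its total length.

Shortest is Option C, total 111 min.

Option A: 22 + 16 + 8 + 20 + 24 + 22 + 4 = 116
Option B: 6 + 16 + 26 + 22 + 24 + 20 + 14 = 128
Option C: 11 + 17 + 12 + 13 + 26 + 18 + 14 = 111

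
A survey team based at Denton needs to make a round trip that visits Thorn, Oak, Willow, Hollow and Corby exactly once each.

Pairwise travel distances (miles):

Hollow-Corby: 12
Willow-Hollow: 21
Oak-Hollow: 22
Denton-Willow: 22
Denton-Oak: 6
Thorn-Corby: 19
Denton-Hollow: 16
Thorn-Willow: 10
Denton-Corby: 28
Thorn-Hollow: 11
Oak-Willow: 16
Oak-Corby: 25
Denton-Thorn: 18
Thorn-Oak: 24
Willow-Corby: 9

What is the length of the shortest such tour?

Denton-Thorn-Oak-Willow-Hollow-Corby-Denton: 18+24+16+21+12+28 = 119
Denton-Thorn-Oak-Willow-Corby-Hollow-Denton: 18+24+16+9+12+16 = 95
Denton-Thorn-Oak-Hollow-Willow-Corby-Denton: 18+24+22+21+9+28 = 122
Denton-Thorn-Oak-Hollow-Corby-Willow-Denton: 18+24+22+12+9+22 = 107
Denton-Thorn-Oak-Corby-Willow-Hollow-Denton: 18+24+25+9+21+16 = 113
Denton-Thorn-Oak-Corby-Hollow-Willow-Denton: 18+24+25+12+21+22 = 122
Denton-Thorn-Willow-Oak-Hollow-Corby-Denton: 18+10+16+22+12+28 = 106
Denton-Thorn-Willow-Oak-Corby-Hollow-Denton: 18+10+16+25+12+16 = 97
Denton-Thorn-Willow-Hollow-Oak-Corby-Denton: 18+10+21+22+25+28 = 124
Denton-Thorn-Willow-Hollow-Corby-Oak-Denton: 18+10+21+12+25+6 = 92
Denton-Thorn-Willow-Corby-Oak-Hollow-Denton: 18+10+9+25+22+16 = 100
Denton-Thorn-Willow-Corby-Hollow-Oak-Denton: 18+10+9+12+22+6 = 77
Denton-Thorn-Hollow-Oak-Willow-Corby-Denton: 18+11+22+16+9+28 = 104
Denton-Thorn-Hollow-Oak-Corby-Willow-Denton: 18+11+22+25+9+22 = 107
… (46 more)
Denton-Thorn-Hollow-Corby-Willow-Oak-Denton: 18+11+12+9+16+6 = 72  ← best
The minimum is 72.
One optimal route: Denton → Thorn → Hollow → Corby → Willow → Oak → Denton (or its reverse).

72 miles — the shortest possible round trip.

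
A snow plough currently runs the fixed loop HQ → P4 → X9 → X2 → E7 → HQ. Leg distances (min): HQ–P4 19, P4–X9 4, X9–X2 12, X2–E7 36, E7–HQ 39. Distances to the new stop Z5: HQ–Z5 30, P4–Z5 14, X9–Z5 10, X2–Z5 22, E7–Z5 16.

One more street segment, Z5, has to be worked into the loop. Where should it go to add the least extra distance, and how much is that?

+2 min — insert Z5 between X2 and E7.

Insertion cost between consecutive stops i–j is d(i,Z5) + d(Z5,j) − d(i,j):
  between HQ and P4: 30 + 14 − 19 = 25
  between P4 and X9: 14 + 10 − 4 = 20
  between X9 and X2: 10 + 22 − 12 = 20
  between X2 and E7: 22 + 16 − 36 = 2
  between E7 and HQ: 16 + 30 − 39 = 7
Cheapest insertion is between X2 and E7, adding 2.
New total = 110 + 2 = 112.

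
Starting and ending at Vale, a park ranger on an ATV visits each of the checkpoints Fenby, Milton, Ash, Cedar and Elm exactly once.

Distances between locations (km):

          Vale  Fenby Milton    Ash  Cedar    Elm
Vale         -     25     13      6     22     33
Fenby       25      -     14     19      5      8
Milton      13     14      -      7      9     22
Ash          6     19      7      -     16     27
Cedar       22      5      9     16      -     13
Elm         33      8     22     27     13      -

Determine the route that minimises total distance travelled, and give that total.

Vale → Fenby → Milton → Ash → Cedar → Elm → Vale: 25+14+7+16+13+33 = 108
Vale → Fenby → Milton → Ash → Elm → Cedar → Vale: 25+14+7+27+13+22 = 108
Vale → Fenby → Milton → Cedar → Ash → Elm → Vale: 25+14+9+16+27+33 = 124
Vale → Fenby → Milton → Cedar → Elm → Ash → Vale: 25+14+9+13+27+6 = 94
Vale → Fenby → Milton → Elm → Ash → Cedar → Vale: 25+14+22+27+16+22 = 126
Vale → Fenby → Milton → Elm → Cedar → Ash → Vale: 25+14+22+13+16+6 = 96
Vale → Fenby → Ash → Milton → Cedar → Elm → Vale: 25+19+7+9+13+33 = 106
Vale → Fenby → Ash → Milton → Elm → Cedar → Vale: 25+19+7+22+13+22 = 108
Vale → Fenby → Ash → Cedar → Milton → Elm → Vale: 25+19+16+9+22+33 = 124
Vale → Fenby → Ash → Cedar → Elm → Milton → Vale: 25+19+16+13+22+13 = 108
Vale → Fenby → Ash → Elm → Milton → Cedar → Vale: 25+19+27+22+9+22 = 124
Vale → Fenby → Ash → Elm → Cedar → Milton → Vale: 25+19+27+13+9+13 = 106
Vale → Fenby → Cedar → Milton → Ash → Elm → Vale: 25+5+9+7+27+33 = 106
Vale → Fenby → Cedar → Milton → Elm → Ash → Vale: 25+5+9+22+27+6 = 94
… (46 more)
Vale → Fenby → Elm → Cedar → Milton → Ash → Vale: 25+8+13+9+7+6 = 68  ← best
The minimum is 68.
One optimal route: Vale → Fenby → Elm → Cedar → Milton → Ash → Vale (or its reverse).

68 km — the shortest possible round trip.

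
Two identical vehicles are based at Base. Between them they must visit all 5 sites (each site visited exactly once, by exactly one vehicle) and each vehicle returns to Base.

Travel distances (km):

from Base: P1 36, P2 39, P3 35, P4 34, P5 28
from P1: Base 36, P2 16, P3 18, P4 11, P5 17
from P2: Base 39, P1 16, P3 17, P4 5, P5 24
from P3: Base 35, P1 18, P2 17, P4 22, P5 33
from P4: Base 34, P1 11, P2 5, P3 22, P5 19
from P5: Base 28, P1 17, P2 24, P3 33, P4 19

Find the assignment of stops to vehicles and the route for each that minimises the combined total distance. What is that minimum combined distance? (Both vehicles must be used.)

160 km — the smallest possible combined total.

Check every non-empty split of the stops between the two vehicles; for each half take its own optimal tour:
  {P1} + {P2, P3, P4, P5}: 72 + 104 = 176
  {P2} + {P1, P3, P4, P5}: 78 + 111 = 189
  {P1, P2} + {P3, P4, P5}: 91 + 104 = 195
  {P3} + {P1, P2, P4, P5}: 70 + 100 = 170
  {P1, P3} + {P2, P4, P5}: 89 + 91 = 180
  {P2, P3} + {P1, P4, P5}: 91 + 90 = 181
  … (15 splits in total)
  {P1, P2, P3, P4} + {P5}: 104 + 56 = 160  ← best
Best: vehicle 1 Base → P1 → P4 → P2 → P3 → Base = 104; vehicle 2 Base → P5 → Base = 56; combined 160.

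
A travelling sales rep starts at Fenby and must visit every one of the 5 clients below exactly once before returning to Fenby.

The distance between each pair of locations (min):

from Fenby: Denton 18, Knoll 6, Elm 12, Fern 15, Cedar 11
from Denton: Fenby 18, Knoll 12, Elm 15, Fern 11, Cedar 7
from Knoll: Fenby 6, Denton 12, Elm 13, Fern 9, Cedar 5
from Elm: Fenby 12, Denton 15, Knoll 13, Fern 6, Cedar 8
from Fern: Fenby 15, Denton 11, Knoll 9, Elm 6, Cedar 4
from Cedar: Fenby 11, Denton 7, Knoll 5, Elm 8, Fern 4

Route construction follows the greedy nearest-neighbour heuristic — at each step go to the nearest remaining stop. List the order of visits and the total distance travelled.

Fenby → [Knoll:6 / Cedar:11 / Elm:12 / Fern:15 / Denton:18] → Knoll (6)
Knoll → [Cedar:5 / Fern:9 / Denton:12 / Elm:13] → Cedar (5)
Cedar → [Fern:4 / Denton:7 / Elm:8] → Fern (4)
Fern → [Elm:6 / Denton:11] → Elm (6)
Elm → [Denton:15] → Denton (15)
Return Denton→Fenby: 18.
Total = 6 + 5 + 4 + 6 + 15 + 18 = 54.

Nearest-neighbour total = 54 min; route Fenby → Knoll → Cedar → Fern → Elm → Denton → Fenby.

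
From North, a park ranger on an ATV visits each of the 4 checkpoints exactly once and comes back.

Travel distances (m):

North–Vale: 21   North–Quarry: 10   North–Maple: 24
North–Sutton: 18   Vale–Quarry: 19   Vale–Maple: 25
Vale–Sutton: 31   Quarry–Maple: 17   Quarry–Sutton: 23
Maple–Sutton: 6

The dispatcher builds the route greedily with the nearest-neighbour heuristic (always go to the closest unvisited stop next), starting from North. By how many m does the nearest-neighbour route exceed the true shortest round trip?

North: Quarry=10, Sutton=18, Vale=21, Maple=24 ⇒ Quarry
Quarry: Maple=17, Vale=19, Sutton=23 ⇒ Maple
Maple: Sutton=6, Vale=25 ⇒ Sutton
Sutton: Vale=31 ⇒ Vale
NN route North → Quarry → Maple → Sutton → Vale → North costs 85.
Optimal: North → Quarry → Vale → Maple → Sutton → North costs 78 (by enumerating all 12 distinct tours).
Excess = 85 − 78 = 7.

Excess over optimum: 7 m.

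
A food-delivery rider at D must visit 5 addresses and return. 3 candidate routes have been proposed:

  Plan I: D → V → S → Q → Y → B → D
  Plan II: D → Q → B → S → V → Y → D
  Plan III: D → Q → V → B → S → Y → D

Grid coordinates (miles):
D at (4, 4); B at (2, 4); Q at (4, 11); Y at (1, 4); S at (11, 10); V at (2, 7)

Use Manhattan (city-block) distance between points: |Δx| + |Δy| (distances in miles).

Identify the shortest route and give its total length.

38 miles — Plan I is the shortest.

Plan I: 5 + 12 + 8 + 10 + 1 + 2 = 38
Plan II: 7 + 9 + 15 + 12 + 4 + 3 = 50
Plan III: 7 + 6 + 3 + 15 + 16 + 3 = 50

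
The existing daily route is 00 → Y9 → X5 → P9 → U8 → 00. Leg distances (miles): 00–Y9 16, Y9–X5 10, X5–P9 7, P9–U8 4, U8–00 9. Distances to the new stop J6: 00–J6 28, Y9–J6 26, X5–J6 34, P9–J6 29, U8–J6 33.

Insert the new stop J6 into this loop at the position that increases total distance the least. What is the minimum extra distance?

Insertion cost between consecutive stops i–j is d(i,J6) + d(J6,j) − d(i,j):
  between 00 and Y9: 28 + 26 − 16 = 38
  between Y9 and X5: 26 + 34 − 10 = 50
  between X5 and P9: 34 + 29 − 7 = 56
  between P9 and U8: 29 + 33 − 4 = 58
  between U8 and 00: 33 + 28 − 9 = 52
Cheapest insertion is between 00 and Y9, adding 38.
New total = 46 + 38 = 84.

Adding 38 miles by placing J6 on the 00–Y9 leg.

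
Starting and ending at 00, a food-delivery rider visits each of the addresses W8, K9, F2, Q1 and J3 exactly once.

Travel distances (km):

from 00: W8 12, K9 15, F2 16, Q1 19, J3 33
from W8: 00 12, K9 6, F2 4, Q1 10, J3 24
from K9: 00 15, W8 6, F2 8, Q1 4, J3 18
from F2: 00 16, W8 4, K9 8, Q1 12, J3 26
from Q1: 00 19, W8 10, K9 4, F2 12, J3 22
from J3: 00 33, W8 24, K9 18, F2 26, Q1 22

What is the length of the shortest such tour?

83 km — the shortest possible round trip.

With 5 stops there are 5!/2 = 60 distinct round trips (a route and its reverse cost the same).
00 - W8 - K9 - F2 - Q1 - J3 - 00: 12+6+8+12+22+33 = 93
00 - W8 - K9 - F2 - J3 - Q1 - 00: 12+6+8+26+22+19 = 93
00 - W8 - K9 - Q1 - F2 - J3 - 00: 12+6+4+12+26+33 = 93
00 - W8 - K9 - Q1 - J3 - F2 - 00: 12+6+4+22+26+16 = 86
00 - W8 - K9 - J3 - F2 - Q1 - 00: 12+6+18+26+12+19 = 93
00 - W8 - K9 - J3 - Q1 - F2 - 00: 12+6+18+22+12+16 = 86
00 - W8 - F2 - K9 - Q1 - J3 - 00: 12+4+8+4+22+33 = 83
00 - W8 - F2 - K9 - J3 - Q1 - 00: 12+4+8+18+22+19 = 83
00 - W8 - F2 - Q1 - K9 - J3 - 00: 12+4+12+4+18+33 = 83
00 - W8 - F2 - Q1 - J3 - K9 - 00: 12+4+12+22+18+15 = 83
00 - W8 - F2 - J3 - K9 - Q1 - 00: 12+4+26+18+4+19 = 83
00 - W8 - F2 - J3 - Q1 - K9 - 00: 12+4+26+22+4+15 = 83
00 - W8 - Q1 - K9 - F2 - J3 - 00: 12+10+4+8+26+33 = 93
00 - W8 - Q1 - K9 - J3 - F2 - 00: 12+10+4+18+26+16 = 86
… (46 more)
The minimum is 83.
One optimal route: 00 → W8 → F2 → K9 → Q1 → J3 → 00 (or its reverse).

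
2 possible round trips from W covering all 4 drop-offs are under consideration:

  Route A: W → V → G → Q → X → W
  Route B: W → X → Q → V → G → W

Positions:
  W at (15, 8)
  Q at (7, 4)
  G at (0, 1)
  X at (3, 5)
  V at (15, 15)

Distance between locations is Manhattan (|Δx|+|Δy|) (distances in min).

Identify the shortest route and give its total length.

66 min — Route A is the shortest.

Route A: 7 + 29 + 10 + 5 + 15 = 66
Route B: 15 + 5 + 19 + 29 + 22 = 90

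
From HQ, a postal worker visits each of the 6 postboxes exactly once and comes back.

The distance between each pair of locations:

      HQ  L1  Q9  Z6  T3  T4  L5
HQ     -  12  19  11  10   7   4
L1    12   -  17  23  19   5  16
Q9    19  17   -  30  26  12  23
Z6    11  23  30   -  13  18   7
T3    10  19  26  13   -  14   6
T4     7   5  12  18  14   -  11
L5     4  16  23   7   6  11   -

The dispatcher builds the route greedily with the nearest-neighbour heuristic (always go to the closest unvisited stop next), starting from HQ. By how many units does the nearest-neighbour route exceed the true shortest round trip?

The nearest-neighbour route is 3 longer than optimal.

HQ: L5=4, T4=7, T3=10, Z6=11, L1=12, Q9=19 ⇒ L5
L5: T3=6, Z6=7, T4=11, L1=16, Q9=23 ⇒ T3
T3: Z6=13, T4=14, L1=19, Q9=26 ⇒ Z6
Z6: T4=18, L1=23, Q9=30 ⇒ T4
T4: L1=5, Q9=12 ⇒ L1
L1: Q9=17 ⇒ Q9
NN route HQ → L5 → T3 → Z6 → T4 → L1 → Q9 → HQ costs 82.
Optimal: HQ → L1 → Q9 → T4 → T3 → Z6 → L5 → HQ costs 79 (by enumerating all 360 distinct tours).
Excess = 82 − 79 = 3.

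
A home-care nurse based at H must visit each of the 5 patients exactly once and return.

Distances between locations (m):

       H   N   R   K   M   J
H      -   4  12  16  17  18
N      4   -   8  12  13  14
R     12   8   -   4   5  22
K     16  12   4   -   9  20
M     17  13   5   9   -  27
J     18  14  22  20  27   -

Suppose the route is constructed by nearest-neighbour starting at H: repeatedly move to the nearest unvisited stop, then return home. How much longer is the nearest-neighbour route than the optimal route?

6 m longer than the optimal tour.

H: N=4, R=12, K=16, M=17, J=18 ⇒ N
N: R=8, K=12, M=13, J=14 ⇒ R
R: K=4, M=5, J=22 ⇒ K
K: M=9, J=20 ⇒ M
M: J=27 ⇒ J
NN route H → N → R → K → M → J → H costs 70.
Optimal: H → N → R → M → K → J → H costs 64 (by enumerating all 60 distinct tours).
Excess = 70 − 64 = 6.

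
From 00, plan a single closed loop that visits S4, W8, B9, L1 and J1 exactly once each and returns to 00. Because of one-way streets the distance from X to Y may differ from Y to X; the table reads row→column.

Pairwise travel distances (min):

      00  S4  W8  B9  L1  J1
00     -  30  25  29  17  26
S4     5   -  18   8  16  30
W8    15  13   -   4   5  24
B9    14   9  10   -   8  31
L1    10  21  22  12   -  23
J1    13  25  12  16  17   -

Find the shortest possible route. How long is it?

00 - S4 - W8 - B9 - L1 - J1 - 00: 30+18+4+8+23+13 = 96
00 - S4 - W8 - B9 - J1 - L1 - 00: 30+18+4+31+17+10 = 110
00 - S4 - W8 - L1 - B9 - J1 - 00: 30+18+5+12+31+13 = 109
00 - S4 - W8 - L1 - J1 - B9 - 00: 30+18+5+23+16+14 = 106
00 - S4 - W8 - J1 - B9 - L1 - 00: 30+18+24+16+8+10 = 106
00 - S4 - W8 - J1 - L1 - B9 - 00: 30+18+24+17+12+14 = 115
00 - S4 - B9 - W8 - L1 - J1 - 00: 30+8+10+5+23+13 = 89
00 - S4 - B9 - W8 - J1 - L1 - 00: 30+8+10+24+17+10 = 99
00 - S4 - B9 - L1 - W8 - J1 - 00: 30+8+8+22+24+13 = 105
00 - S4 - B9 - L1 - J1 - W8 - 00: 30+8+8+23+12+15 = 96
00 - S4 - B9 - J1 - W8 - L1 - 00: 30+8+31+12+5+10 = 96
00 - S4 - B9 - J1 - L1 - W8 - 00: 30+8+31+17+22+15 = 123
00 - S4 - L1 - W8 - B9 - J1 - 00: 30+16+22+4+31+13 = 116
00 - S4 - L1 - W8 - J1 - B9 - 00: 30+16+22+24+16+14 = 122
… (106 more)
00 - J1 - W8 - L1 - B9 - S4 - 00: 26+12+5+12+9+5 = 69  ← best
The minimum is 69.
One optimal route: 00 → J1 → W8 → L1 → B9 → S4 → 00.

Shortest round trip = 69 min.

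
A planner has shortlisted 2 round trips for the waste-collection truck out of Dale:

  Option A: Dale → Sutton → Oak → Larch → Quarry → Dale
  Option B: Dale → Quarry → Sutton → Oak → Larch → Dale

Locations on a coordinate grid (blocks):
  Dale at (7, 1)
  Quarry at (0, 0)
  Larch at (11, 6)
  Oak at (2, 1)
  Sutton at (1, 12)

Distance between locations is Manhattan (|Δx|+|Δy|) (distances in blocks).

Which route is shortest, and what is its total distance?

Option A: 17 + 12 + 14 + 17 + 8 = 68
Option B: 8 + 13 + 12 + 14 + 9 = 56

Shortest is Option B, total 56 blocks.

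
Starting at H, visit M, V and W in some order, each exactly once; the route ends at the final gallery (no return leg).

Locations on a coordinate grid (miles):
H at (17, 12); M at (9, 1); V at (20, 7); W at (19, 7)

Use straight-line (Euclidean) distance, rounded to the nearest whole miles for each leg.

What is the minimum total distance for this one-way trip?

There are 3! = 6 possible orderings.
H - M - V - W: 14+13+1 = 28
H - M - W - V: 14+12+1 = 27
H - V - M - W: 6+13+12 = 31
H - V - W - M: 6+1+12 = 19
H - W - M - V: 5+12+13 = 30
H - W - V - M: 5+1+13 = 19
The minimum is 19.
One shortest path: H → V → W → M.

Minimum one-way distance = 19 miles.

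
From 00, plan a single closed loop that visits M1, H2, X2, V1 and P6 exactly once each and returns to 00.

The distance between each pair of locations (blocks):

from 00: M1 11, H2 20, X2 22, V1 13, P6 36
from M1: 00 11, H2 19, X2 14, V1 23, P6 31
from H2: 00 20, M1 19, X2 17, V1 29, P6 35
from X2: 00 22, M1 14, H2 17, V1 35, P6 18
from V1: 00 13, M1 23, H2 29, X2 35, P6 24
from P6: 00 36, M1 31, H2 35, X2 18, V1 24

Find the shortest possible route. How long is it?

Shortest round trip = 102 blocks.

00 - M1 - H2 - X2 - V1 - P6 - 00: 11+19+17+35+24+36 = 142
00 - M1 - H2 - X2 - P6 - V1 - 00: 11+19+17+18+24+13 = 102
00 - M1 - H2 - V1 - X2 - P6 - 00: 11+19+29+35+18+36 = 148
00 - M1 - H2 - V1 - P6 - X2 - 00: 11+19+29+24+18+22 = 123
00 - M1 - H2 - P6 - X2 - V1 - 00: 11+19+35+18+35+13 = 131
00 - M1 - H2 - P6 - V1 - X2 - 00: 11+19+35+24+35+22 = 146
00 - M1 - X2 - H2 - V1 - P6 - 00: 11+14+17+29+24+36 = 131
00 - M1 - X2 - H2 - P6 - V1 - 00: 11+14+17+35+24+13 = 114
00 - M1 - X2 - V1 - H2 - P6 - 00: 11+14+35+29+35+36 = 160
00 - M1 - X2 - V1 - P6 - H2 - 00: 11+14+35+24+35+20 = 139
00 - M1 - X2 - P6 - H2 - V1 - 00: 11+14+18+35+29+13 = 120
00 - M1 - X2 - P6 - V1 - H2 - 00: 11+14+18+24+29+20 = 116
00 - M1 - V1 - H2 - X2 - P6 - 00: 11+23+29+17+18+36 = 134
00 - M1 - V1 - H2 - P6 - X2 - 00: 11+23+29+35+18+22 = 138
… (46 more)
The minimum is 102.
One optimal route: 00 → M1 → H2 → X2 → P6 → V1 → 00 (or its reverse).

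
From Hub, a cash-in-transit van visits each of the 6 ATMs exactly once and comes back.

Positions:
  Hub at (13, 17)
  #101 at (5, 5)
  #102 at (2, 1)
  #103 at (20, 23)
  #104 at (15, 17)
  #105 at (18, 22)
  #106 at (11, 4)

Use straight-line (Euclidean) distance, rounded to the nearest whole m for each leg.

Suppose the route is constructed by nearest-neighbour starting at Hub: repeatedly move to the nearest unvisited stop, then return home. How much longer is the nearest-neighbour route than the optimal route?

Hub: #104=2, #105=7, #103=9, #106=13, #101=14, #102=19 ⇒ #104
#104: #105=6, #103=8, #106=14, #101=16, #102=21 ⇒ #105
#105: #103=2, #106=19, #101=21, #102=26 ⇒ #103
#103: #106=21, #101=23, #102=28 ⇒ #106
#106: #101=6, #102=9 ⇒ #101
#101: #102=5 ⇒ #102
NN route Hub → #104 → #105 → #103 → #106 → #101 → #102 → Hub costs 61.
Optimal: Hub → #101 → #102 → #106 → #103 → #105 → #104 → Hub costs 59 (by enumerating all 360 distinct tours).
Excess = 61 − 59 = 2.

2 m longer than the optimal tour.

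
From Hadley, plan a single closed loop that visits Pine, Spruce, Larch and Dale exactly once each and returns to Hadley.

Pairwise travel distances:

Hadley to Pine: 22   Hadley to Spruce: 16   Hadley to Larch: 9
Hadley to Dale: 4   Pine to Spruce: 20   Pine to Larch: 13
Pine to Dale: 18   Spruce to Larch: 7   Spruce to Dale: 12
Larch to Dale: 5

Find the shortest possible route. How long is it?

With 4 stops there are 4!/2 = 12 distinct round trips (a route and its reverse cost the same).
Hadley - Pine - Spruce - Larch - Dale - Hadley: 22+20+7+5+4 = 58
Hadley - Pine - Spruce - Dale - Larch - Hadley: 22+20+12+5+9 = 68
Hadley - Pine - Larch - Spruce - Dale - Hadley: 22+13+7+12+4 = 58
Hadley - Pine - Larch - Dale - Spruce - Hadley: 22+13+5+12+16 = 68
Hadley - Pine - Dale - Spruce - Larch - Hadley: 22+18+12+7+9 = 68
Hadley - Pine - Dale - Larch - Spruce - Hadley: 22+18+5+7+16 = 68
Hadley - Spruce - Pine - Larch - Dale - Hadley: 16+20+13+5+4 = 58
Hadley - Spruce - Pine - Dale - Larch - Hadley: 16+20+18+5+9 = 68
Hadley - Spruce - Larch - Pine - Dale - Hadley: 16+7+13+18+4 = 58
Hadley - Spruce - Dale - Pine - Larch - Hadley: 16+12+18+13+9 = 68
Hadley - Larch - Pine - Spruce - Dale - Hadley: 9+13+20+12+4 = 58
Hadley - Larch - Spruce - Pine - Dale - Hadley: 9+7+20+18+4 = 58
The minimum is 58.
One optimal route: Hadley → Pine → Spruce → Larch → Dale → Hadley (or its reverse).

Shortest round trip = 58.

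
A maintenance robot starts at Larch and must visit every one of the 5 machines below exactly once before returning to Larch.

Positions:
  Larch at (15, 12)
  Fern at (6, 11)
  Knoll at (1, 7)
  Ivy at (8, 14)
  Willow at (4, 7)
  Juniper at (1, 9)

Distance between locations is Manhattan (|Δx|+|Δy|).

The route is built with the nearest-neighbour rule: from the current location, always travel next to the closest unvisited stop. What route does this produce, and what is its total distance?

At Larch the remaining stops are Ivy 9, Fern 10, Willow 16, Juniper 17, Knoll 19; go to Ivy.
At Ivy the remaining stops are Fern 5, Willow 11, Juniper 12, Knoll 14; go to Fern.
At Fern the remaining stops are Willow 6, Juniper 7, Knoll 9; go to Willow.
At Willow the remaining stops are Knoll 3, Juniper 5; go to Knoll.
At Knoll the remaining stops are Juniper 2; go to Juniper.
Return Juniper→Larch: 17.
Total = 9 + 5 + 6 + 3 + 2 + 17 = 42.

Total distance 42 via the nearest-neighbour route Larch → Ivy → Fern → Willow → Knoll → Juniper → Larch.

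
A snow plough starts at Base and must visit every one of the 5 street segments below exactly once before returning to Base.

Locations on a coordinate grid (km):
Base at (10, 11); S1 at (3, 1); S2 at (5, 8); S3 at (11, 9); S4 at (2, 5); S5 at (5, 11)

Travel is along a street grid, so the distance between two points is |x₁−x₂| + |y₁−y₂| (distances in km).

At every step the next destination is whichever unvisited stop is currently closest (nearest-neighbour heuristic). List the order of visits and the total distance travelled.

At Base the remaining stops are S3 3, S5 5, S2 8, S4 14, S1 17; go to S3.
At S3 the remaining stops are S2 7, S5 8, S4 13, S1 16; go to S2.
At S2 the remaining stops are S5 3, S4 6, S1 9; go to S5.
At S5 the remaining stops are S4 9, S1 12; go to S4.
At S4 the remaining stops are S1 5; go to S1.
Return S1→Base: 17.
Total = 3 + 7 + 3 + 9 + 5 + 17 = 44.

Nearest-neighbour total = 44 km; route Base → S3 → S2 → S5 → S4 → S1 → Base.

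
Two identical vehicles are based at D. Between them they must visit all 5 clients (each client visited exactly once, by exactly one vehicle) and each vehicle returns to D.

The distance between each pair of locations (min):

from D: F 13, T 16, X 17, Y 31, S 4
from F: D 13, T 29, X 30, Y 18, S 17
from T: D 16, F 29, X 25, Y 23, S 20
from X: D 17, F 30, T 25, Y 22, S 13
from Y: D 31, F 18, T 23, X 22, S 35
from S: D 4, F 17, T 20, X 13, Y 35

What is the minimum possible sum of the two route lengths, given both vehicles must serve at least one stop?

Minimum combined distance: 102 min.

Try each way of splitting the stops between the two vehicles (each non-empty) and, for each split, find the best tour for each vehicle:
  {F} + {T, X, Y, S}: 26 + 78 = 104
  {T} + {F, X, Y, S}: 32 + 70 = 102
  {F, T} + {X, Y, S}: 58 + 70 = 128
  {X} + {F, T, Y, S}: 34 + 78 = 112
  {F, X} + {T, Y, S}: 60 + 78 = 138
  {T, X} + {F, Y, S}: 58 + 70 = 128
  … (15 splits in total)
Best: vehicle 1 D → T → D = 32; vehicle 2 D → F → Y → X → S → D = 70; combined 102.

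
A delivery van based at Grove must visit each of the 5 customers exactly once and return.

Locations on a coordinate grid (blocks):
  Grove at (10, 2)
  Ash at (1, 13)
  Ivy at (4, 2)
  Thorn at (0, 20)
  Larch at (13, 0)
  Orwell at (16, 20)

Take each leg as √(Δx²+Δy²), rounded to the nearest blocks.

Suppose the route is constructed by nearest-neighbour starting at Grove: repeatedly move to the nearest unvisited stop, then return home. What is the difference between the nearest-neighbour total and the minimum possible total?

From Grove: Larch=4, Ivy=6, Ash=14, Orwell=19, Thorn=21 → choose Larch (4).
From Larch: Ivy=9, Ash=18, Orwell=20, Thorn=24 → choose Ivy (9).
From Ivy: Ash=11, Thorn=18, Orwell=22 → choose Ash (11).
From Ash: Thorn=7, Orwell=17 → choose Thorn (7).
From Thorn: Orwell=16 → choose Orwell (16).
NN route Grove → Larch → Ivy → Ash → Thorn → Orwell → Grove costs 66.
Optimal: Grove → Ivy → Ash → Thorn → Orwell → Larch → Grove costs 64 (by enumerating all 60 distinct tours).
Excess = 66 − 64 = 2.

2 blocks longer than the optimal tour.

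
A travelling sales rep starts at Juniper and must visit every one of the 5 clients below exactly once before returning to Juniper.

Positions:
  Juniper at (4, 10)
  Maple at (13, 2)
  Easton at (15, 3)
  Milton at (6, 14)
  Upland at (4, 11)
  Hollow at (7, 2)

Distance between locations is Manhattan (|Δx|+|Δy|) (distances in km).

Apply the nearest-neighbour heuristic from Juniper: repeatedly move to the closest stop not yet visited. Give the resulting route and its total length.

From Juniper: distances to unvisited — Upland=1, Milton=6, Hollow=11, Maple=17, Easton=18. Nearest is Upland (1).
From Upland: distances to unvisited — Milton=5, Hollow=12, Maple=18, Easton=19. Nearest is Milton (5).
From Milton: distances to unvisited — Hollow=13, Maple=19, Easton=20. Nearest is Hollow (13).
From Hollow: distances to unvisited — Maple=6, Easton=9. Nearest is Maple (6).
From Maple: distances to unvisited — Easton=3. Nearest is Easton (3).
Return Easton→Juniper: 18.
Total = 1 + 5 + 13 + 6 + 3 + 18 = 46.

Nearest-neighbour total = 46 km; route Juniper → Upland → Milton → Hollow → Maple → Easton → Juniper.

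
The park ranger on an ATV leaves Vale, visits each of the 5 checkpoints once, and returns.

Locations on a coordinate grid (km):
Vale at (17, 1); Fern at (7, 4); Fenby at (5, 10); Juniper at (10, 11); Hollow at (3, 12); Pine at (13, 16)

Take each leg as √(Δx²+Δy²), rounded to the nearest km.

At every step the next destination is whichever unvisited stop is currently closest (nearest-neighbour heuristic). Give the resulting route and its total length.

Nearest-neighbour total = 48 km; route Vale → Fern → Fenby → Hollow → Juniper → Pine → Vale.

Vale → [Fern:10 / Juniper:12 / Fenby:15 / Pine:16 / Hollow:18] → Fern (10)
Fern → [Fenby:6 / Juniper:8 / Hollow:9 / Pine:13] → Fenby (6)
Fenby → [Hollow:3 / Juniper:5 / Pine:10] → Hollow (3)
Hollow → [Juniper:7 / Pine:11] → Juniper (7)
Juniper → [Pine:6] → Pine (6)
Return Pine→Vale: 16.
Total = 10 + 6 + 3 + 7 + 6 + 16 = 48.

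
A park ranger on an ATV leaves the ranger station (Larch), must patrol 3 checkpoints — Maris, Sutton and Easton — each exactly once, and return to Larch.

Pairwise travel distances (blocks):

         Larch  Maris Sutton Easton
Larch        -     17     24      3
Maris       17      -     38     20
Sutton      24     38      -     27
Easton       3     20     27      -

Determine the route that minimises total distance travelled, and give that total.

There are 3 distinct closed tours to check (reversals are equivalent).
Larch-Maris-Sutton-Easton-Larch: 17+38+27+3 = 85
Larch-Maris-Easton-Sutton-Larch: 17+20+27+24 = 88
Larch-Sutton-Maris-Easton-Larch: 24+38+20+3 = 85
The minimum is 85.
One optimal route: Larch → Maris → Sutton → Easton → Larch (or its reverse).

Shortest round trip = 85 blocks.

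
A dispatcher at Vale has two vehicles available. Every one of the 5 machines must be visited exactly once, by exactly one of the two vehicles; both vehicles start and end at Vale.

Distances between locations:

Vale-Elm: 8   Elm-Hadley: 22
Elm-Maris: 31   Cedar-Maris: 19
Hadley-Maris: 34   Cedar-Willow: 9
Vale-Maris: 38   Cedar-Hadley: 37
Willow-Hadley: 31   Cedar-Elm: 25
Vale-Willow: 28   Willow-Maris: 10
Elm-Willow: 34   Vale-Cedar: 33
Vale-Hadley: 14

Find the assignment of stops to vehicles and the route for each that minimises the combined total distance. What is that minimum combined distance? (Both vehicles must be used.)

Check every non-empty split of the stops between the two vehicles; for each half take its own optimal tour:
  {Cedar} + {Elm, Willow, Hadley, Maris}: 66 + 94 = 160
  {Elm} + {Cedar, Willow, Hadley, Maris}: 16 + 100 = 116
  {Cedar, Elm} + {Willow, Hadley, Maris}: 66 + 86 = 152
  {Willow} + {Cedar, Elm, Hadley, Maris}: 56 + 100 = 156
  {Cedar, Willow} + {Elm, Hadley, Maris}: 70 + 87 = 157
  {Elm, Willow} + {Cedar, Hadley, Maris}: 70 + 100 = 170
  … (15 splits in total)
Best: vehicle 1 Vale → Elm → Vale = 16; vehicle 2 Vale → Cedar → Willow → Maris → Hadley → Vale = 100; combined 116.

116 — the smallest possible combined total.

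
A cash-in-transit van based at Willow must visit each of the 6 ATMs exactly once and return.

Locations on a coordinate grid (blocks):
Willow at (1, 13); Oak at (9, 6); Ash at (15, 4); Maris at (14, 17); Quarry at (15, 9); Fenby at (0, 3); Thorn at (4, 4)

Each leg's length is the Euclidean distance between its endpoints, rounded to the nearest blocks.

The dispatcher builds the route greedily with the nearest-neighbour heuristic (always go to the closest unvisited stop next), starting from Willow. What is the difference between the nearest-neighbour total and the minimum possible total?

Excess over optimum: 3 blocks.

From Willow: Thorn=9, Fenby=10, Oak=11, Maris=14, Quarry=15, Ash=17 → choose Thorn (9).
From Thorn: Fenby=4, Oak=5, Ash=11, Quarry=12, Maris=16 → choose Fenby (4).
From Fenby: Oak=9, Ash=15, Quarry=16, Maris=20 → choose Oak (9).
From Oak: Ash=6, Quarry=7, Maris=12 → choose Ash (6).
From Ash: Quarry=5, Maris=13 → choose Quarry (5).
From Quarry: Maris=8 → choose Maris (8).
NN route Willow → Thorn → Fenby → Oak → Ash → Quarry → Maris → Willow costs 55.
Optimal: Willow → Maris → Quarry → Ash → Oak → Thorn → Fenby → Willow costs 52 (by enumerating all 360 distinct tours).
Excess = 55 − 52 = 3.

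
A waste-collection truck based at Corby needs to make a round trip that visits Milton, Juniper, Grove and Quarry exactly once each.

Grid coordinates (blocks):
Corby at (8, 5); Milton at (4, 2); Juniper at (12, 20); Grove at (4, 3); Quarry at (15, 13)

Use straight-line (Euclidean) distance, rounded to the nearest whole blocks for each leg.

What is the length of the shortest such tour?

There are 12 distinct closed tours to check (reversals are equivalent).
Corby-Milton-Juniper-Grove-Quarry-Corby: 5+20+19+15+11 = 70
Corby-Milton-Juniper-Quarry-Grove-Corby: 5+20+8+15+4 = 52
Corby-Milton-Grove-Juniper-Quarry-Corby: 5+1+19+8+11 = 44
Corby-Milton-Grove-Quarry-Juniper-Corby: 5+1+15+8+16 = 45
Corby-Milton-Quarry-Juniper-Grove-Corby: 5+16+8+19+4 = 52
Corby-Milton-Quarry-Grove-Juniper-Corby: 5+16+15+19+16 = 71
Corby-Juniper-Milton-Grove-Quarry-Corby: 16+20+1+15+11 = 63
Corby-Juniper-Milton-Quarry-Grove-Corby: 16+20+16+15+4 = 71
Corby-Juniper-Grove-Milton-Quarry-Corby: 16+19+1+16+11 = 63
Corby-Juniper-Quarry-Milton-Grove-Corby: 16+8+16+1+4 = 45
Corby-Grove-Milton-Juniper-Quarry-Corby: 4+1+20+8+11 = 44
Corby-Grove-Juniper-Milton-Quarry-Corby: 4+19+20+16+11 = 70
The minimum is 44.
One optimal route: Corby → Milton → Grove → Juniper → Quarry → Corby (or its reverse).

44 blocks — the shortest possible round trip.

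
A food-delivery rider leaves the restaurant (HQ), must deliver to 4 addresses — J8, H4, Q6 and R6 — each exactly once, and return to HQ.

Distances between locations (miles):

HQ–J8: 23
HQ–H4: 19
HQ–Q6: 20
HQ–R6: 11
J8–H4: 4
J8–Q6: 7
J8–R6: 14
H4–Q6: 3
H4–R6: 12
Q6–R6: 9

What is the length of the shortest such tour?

Minimum total distance: 50 miles.

There are 12 distinct closed tours to check (reversals are equivalent).
HQ→J8→H4→Q6→R6→HQ: 23+4+3+9+11 = 50
HQ→J8→H4→R6→Q6→HQ: 23+4+12+9+20 = 68
HQ→J8→Q6→H4→R6→HQ: 23+7+3+12+11 = 56
HQ→J8→Q6→R6→H4→HQ: 23+7+9+12+19 = 70
HQ→J8→R6→H4→Q6→HQ: 23+14+12+3+20 = 72
HQ→J8→R6→Q6→H4→HQ: 23+14+9+3+19 = 68
HQ→H4→J8→Q6→R6→HQ: 19+4+7+9+11 = 50
HQ→H4→J8→R6→Q6→HQ: 19+4+14+9+20 = 66
HQ→H4→Q6→J8→R6→HQ: 19+3+7+14+11 = 54
HQ→H4→R6→J8→Q6→HQ: 19+12+14+7+20 = 72
HQ→Q6→J8→H4→R6→HQ: 20+7+4+12+11 = 54
HQ→Q6→H4→J8→R6→HQ: 20+3+4+14+11 = 52
The minimum is 50.
One optimal route: HQ → J8 → H4 → Q6 → R6 → HQ (or its reverse).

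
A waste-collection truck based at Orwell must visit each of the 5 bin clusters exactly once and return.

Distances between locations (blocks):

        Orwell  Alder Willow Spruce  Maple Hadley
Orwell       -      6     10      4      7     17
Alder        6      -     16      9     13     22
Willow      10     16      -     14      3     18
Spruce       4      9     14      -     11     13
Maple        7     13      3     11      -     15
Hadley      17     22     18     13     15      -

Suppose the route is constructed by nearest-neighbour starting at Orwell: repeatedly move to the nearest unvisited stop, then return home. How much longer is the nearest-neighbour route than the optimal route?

8 blocks longer than the optimal tour.

From Orwell: Spruce=4, Alder=6, Maple=7, Willow=10, Hadley=17 → choose Spruce (4).
From Spruce: Alder=9, Maple=11, Hadley=13, Willow=14 → choose Alder (9).
From Alder: Maple=13, Willow=16, Hadley=22 → choose Maple (13).
From Maple: Willow=3, Hadley=15 → choose Willow (3).
From Willow: Hadley=18 → choose Hadley (18).
NN route Orwell → Spruce → Alder → Maple → Willow → Hadley → Orwell costs 64.
Optimal: Orwell → Alder → Spruce → Hadley → Willow → Maple → Orwell costs 56 (by enumerating all 60 distinct tours).
Excess = 64 − 56 = 8.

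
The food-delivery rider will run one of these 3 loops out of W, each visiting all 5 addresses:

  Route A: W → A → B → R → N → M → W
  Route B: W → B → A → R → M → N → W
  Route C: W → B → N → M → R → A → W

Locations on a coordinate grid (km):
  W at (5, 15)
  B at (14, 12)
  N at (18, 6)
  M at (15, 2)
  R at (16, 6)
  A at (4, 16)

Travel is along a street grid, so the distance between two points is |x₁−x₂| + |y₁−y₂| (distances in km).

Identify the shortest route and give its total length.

Route A: 2 + 14 + 8 + 2 + 7 + 23 = 56
Route B: 12 + 14 + 22 + 5 + 7 + 22 = 82
Route C: 12 + 10 + 7 + 5 + 22 + 2 = 58

56 km — Route A is the shortest.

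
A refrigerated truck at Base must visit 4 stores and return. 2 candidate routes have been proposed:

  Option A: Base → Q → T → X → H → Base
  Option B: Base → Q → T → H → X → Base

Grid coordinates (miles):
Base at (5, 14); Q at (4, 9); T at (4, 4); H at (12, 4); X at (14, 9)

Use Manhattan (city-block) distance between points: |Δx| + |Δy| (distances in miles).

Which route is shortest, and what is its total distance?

Option A: 6 + 5 + 15 + 7 + 17 = 50
Option B: 6 + 5 + 8 + 7 + 14 = 40

40 miles — Option B is the shortest.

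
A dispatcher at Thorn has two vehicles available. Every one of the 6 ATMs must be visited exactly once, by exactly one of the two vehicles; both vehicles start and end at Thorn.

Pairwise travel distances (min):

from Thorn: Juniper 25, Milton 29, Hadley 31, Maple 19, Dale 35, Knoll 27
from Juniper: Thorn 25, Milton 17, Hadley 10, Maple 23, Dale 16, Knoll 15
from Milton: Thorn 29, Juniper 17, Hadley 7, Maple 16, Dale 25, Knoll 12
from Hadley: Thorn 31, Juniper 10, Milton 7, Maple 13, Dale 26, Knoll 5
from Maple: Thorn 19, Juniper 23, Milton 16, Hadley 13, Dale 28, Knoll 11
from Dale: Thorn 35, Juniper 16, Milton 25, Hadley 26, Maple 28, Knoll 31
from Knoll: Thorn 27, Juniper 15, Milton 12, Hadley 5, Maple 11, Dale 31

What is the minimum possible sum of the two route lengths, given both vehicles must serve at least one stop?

143 min — the smallest possible combined total.

There are 2^5 − 1 = 31 ways to divide the 6 stops into two non-empty groups. For each, the best each vehicle can do is its own shortest tour through its group:
  {Juniper} + {Milton, Hadley, Maple, Dale, Knoll}: 50 + 102 = 152
  {Milton} + {Juniper, Hadley, Maple, Dale, Knoll}: 58 + 96 = 154
  {Juniper, Milton} + {Hadley, Maple, Dale, Knoll}: 71 + 96 = 167
  {Hadley} + {Juniper, Milton, Maple, Dale, Knoll}: 62 + 108 = 170
  {Juniper, Hadley} + {Milton, Maple, Dale, Knoll}: 66 + 102 = 168
  {Milton, Hadley} + {Juniper, Maple, Dale, Knoll}: 67 + 96 = 163
  … (31 splits in total)
  {Maple} + {Juniper, Milton, Hadley, Dale, Knoll}: 38 + 105 = 143  ← best
Best: vehicle 1 Thorn → Maple → Thorn = 38; vehicle 2 Thorn → Juniper → Dale → Milton → Hadley → Knoll → Thorn = 105; combined 143.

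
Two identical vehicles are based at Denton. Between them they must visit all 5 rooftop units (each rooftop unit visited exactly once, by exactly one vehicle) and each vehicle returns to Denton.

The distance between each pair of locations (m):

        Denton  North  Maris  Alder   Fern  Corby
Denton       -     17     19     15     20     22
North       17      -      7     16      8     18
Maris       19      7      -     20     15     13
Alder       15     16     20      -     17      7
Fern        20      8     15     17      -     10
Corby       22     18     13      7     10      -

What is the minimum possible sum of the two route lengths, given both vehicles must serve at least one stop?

There are 2^4 − 1 = 15 ways to divide the 5 stops into two non-empty groups. For each, the best each vehicle can do is its own shortest tour through its group:
  {North} + {Maris, Alder, Fern, Corby}: 34 + 66 = 100
  {Maris} + {North, Alder, Fern, Corby}: 38 + 57 = 95
  {North, Maris} + {Alder, Fern, Corby}: 43 + 52 = 95
  {Alder} + {North, Maris, Fern, Corby}: 30 + 66 = 96
  {North, Alder} + {Maris, Fern, Corby}: 48 + 62 = 110
  {Maris, Alder} + {North, Fern, Corby}: 54 + 57 = 111
  … (15 splits in total)
Best: vehicle 1 Denton → Maris → Denton = 38; vehicle 2 Denton → North → Fern → Corby → Alder → Denton = 57; combined 95.

95 m — the smallest possible combined total.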